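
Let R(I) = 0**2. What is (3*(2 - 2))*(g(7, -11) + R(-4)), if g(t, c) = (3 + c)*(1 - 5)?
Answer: 0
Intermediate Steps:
g(t, c) = -12 - 4*c (g(t, c) = (3 + c)*(-4) = -12 - 4*c)
R(I) = 0
(3*(2 - 2))*(g(7, -11) + R(-4)) = (3*(2 - 2))*((-12 - 4*(-11)) + 0) = (3*0)*((-12 + 44) + 0) = 0*(32 + 0) = 0*32 = 0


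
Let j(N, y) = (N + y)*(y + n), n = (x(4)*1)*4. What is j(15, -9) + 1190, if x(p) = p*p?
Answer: 1520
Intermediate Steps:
x(p) = p²
n = 64 (n = (4²*1)*4 = (16*1)*4 = 16*4 = 64)
j(N, y) = (64 + y)*(N + y) (j(N, y) = (N + y)*(y + 64) = (N + y)*(64 + y) = (64 + y)*(N + y))
j(15, -9) + 1190 = ((-9)² + 64*15 + 64*(-9) + 15*(-9)) + 1190 = (81 + 960 - 576 - 135) + 1190 = 330 + 1190 = 1520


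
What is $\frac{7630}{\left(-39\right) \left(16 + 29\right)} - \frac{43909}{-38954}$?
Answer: $- \frac{44031745}{13672854} \approx -3.2204$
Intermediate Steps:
$\frac{7630}{\left(-39\right) \left(16 + 29\right)} - \frac{43909}{-38954} = \frac{7630}{\left(-39\right) 45} - - \frac{43909}{38954} = \frac{7630}{-1755} + \frac{43909}{38954} = 7630 \left(- \frac{1}{1755}\right) + \frac{43909}{38954} = - \frac{1526}{351} + \frac{43909}{38954} = - \frac{44031745}{13672854}$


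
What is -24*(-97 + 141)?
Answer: -1056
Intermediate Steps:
-24*(-97 + 141) = -24*44 = -1056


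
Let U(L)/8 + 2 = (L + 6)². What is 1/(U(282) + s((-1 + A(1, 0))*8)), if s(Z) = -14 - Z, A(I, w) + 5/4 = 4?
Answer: 1/663508 ≈ 1.5071e-6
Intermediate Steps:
A(I, w) = 11/4 (A(I, w) = -5/4 + 4 = 11/4)
U(L) = -16 + 8*(6 + L)² (U(L) = -16 + 8*(L + 6)² = -16 + 8*(6 + L)²)
1/(U(282) + s((-1 + A(1, 0))*8)) = 1/((-16 + 8*(6 + 282)²) + (-14 - (-1 + 11/4)*8)) = 1/((-16 + 8*288²) + (-14 - 7*8/4)) = 1/((-16 + 8*82944) + (-14 - 1*14)) = 1/((-16 + 663552) + (-14 - 14)) = 1/(663536 - 28) = 1/663508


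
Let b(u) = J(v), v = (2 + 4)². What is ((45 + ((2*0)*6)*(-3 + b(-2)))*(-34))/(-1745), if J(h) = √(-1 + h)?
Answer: 306/349 ≈ 0.87679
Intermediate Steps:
v = 36 (v = 6² = 36)
b(u) = √35 (b(u) = √(-1 + 36) = √35)
((45 + ((2*0)*6)*(-3 + b(-2)))*(-34))/(-1745) = ((45 + ((2*0)*6)*(-3 + √35))*(-34))/(-1745) = ((45 + (0*6)*(-3 + √35))*(-34))*(-1/1745) = ((45 + 0*(-3 + √35))*(-34))*(-1/1745) = ((45 + 0)*(-34))*(-1/1745) = (45*(-34))*(-1/1745) = -1530*(-1/1745) = 306/349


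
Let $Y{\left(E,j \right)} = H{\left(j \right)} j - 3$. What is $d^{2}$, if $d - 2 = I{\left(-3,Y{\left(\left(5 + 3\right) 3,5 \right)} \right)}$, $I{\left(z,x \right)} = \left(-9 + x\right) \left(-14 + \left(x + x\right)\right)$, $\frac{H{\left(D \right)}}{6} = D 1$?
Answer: $1493204164$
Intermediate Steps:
$H{\left(D \right)} = 6 D$ ($H{\left(D \right)} = 6 D 1 = 6 D$)
$Y{\left(E,j \right)} = -3 + 6 j^{2}$ ($Y{\left(E,j \right)} = 6 j j - 3 = 6 j^{2} - 3 = -3 + 6 j^{2}$)
$I{\left(z,x \right)} = \left(-14 + 2 x\right) \left(-9 + x\right)$ ($I{\left(z,x \right)} = \left(-9 + x\right) \left(-14 + 2 x\right) = \left(-14 + 2 x\right) \left(-9 + x\right)$)
$d = 38642$ ($d = 2 + \left(126 - 32 \left(-3 + 6 \cdot 5^{2}\right) + 2 \left(-3 + 6 \cdot 5^{2}\right)^{2}\right) = 2 + \left(126 - 32 \left(-3 + 6 \cdot 25\right) + 2 \left(-3 + 6 \cdot 25\right)^{2}\right) = 2 + \left(126 - 32 \left(-3 + 150\right) + 2 \left(-3 + 150\right)^{2}\right) = 2 + \left(126 - 4704 + 2 \cdot 147^{2}\right) = 2 + \left(126 - 4704 + 2 \cdot 21609\right) = 2 + \left(126 - 4704 + 43218\right) = 2 + 38640 = 38642$)
$d^{2} = 38642^{2} = 1493204164$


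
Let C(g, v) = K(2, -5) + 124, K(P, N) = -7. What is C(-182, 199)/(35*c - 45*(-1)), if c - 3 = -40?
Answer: -117/1250 ≈ -0.093600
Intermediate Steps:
c = -37 (c = 3 - 40 = -37)
C(g, v) = 117 (C(g, v) = -7 + 124 = 117)
C(-182, 199)/(35*c - 45*(-1)) = 117/(35*(-37) - 45*(-1)) = 117/(-1295 + 45) = 117/(-1250) = 117*(-1/1250) = -117/1250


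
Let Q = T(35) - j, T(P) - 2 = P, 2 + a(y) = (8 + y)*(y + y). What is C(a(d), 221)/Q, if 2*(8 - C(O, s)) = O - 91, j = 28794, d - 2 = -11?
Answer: -91/57514 ≈ -0.0015822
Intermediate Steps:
d = -9 (d = 2 - 11 = -9)
a(y) = -2 + 2*y*(8 + y) (a(y) = -2 + (8 + y)*(y + y) = -2 + (8 + y)*(2*y) = -2 + 2*y*(8 + y))
T(P) = 2 + P
C(O, s) = 107/2 - O/2 (C(O, s) = 8 - (O - 91)/2 = 8 - (-91 + O)/2 = 8 + (91/2 - O/2) = 107/2 - O/2)
Q = -28757 (Q = (2 + 35) - 1*28794 = 37 - 28794 = -28757)
C(a(d), 221)/Q = (107/2 - (-2 + 2*(-9)² + 16*(-9))/2)/(-28757) = (107/2 - (-2 + 2*81 - 144)/2)*(-1/28757) = (107/2 - (-2 + 162 - 144)/2)*(-1/28757) = (107/2 - ½*16)*(-1/28757) = (107/2 - 8)*(-1/28757) = (91/2)*(-1/28757) = -91/57514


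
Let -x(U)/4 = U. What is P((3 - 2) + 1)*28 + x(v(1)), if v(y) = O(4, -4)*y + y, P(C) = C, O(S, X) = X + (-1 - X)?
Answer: 56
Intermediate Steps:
O(S, X) = -1
v(y) = 0 (v(y) = -y + y = 0)
x(U) = -4*U
P((3 - 2) + 1)*28 + x(v(1)) = ((3 - 2) + 1)*28 - 4*0 = (1 + 1)*28 + 0 = 2*28 + 0 = 56 + 0 = 56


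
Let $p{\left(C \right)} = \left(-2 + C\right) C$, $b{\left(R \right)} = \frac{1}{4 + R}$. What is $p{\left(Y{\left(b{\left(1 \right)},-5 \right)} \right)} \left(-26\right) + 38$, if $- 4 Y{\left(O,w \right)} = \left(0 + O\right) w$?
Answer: $\frac{395}{8} \approx 49.375$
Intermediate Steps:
$Y{\left(O,w \right)} = - \frac{O w}{4}$ ($Y{\left(O,w \right)} = - \frac{\left(0 + O\right) w}{4} = - \frac{O w}{4}$)
$p{\left(C \right)} = C \left(-2 + C\right)$
$p{\left(Y{\left(b{\left(1 \right)},-5 \right)} \right)} \left(-26\right) + 38 = \left(- \frac{1}{4}\right) \frac{1}{4 + 1} \left(-5\right) \left(-2 - \frac{1}{4} \frac{1}{4 + 1} \left(-5\right)\right) \left(-26\right) + 38 = \left(- \frac{1}{4}\right) \frac{1}{5} \left(-5\right) \left(-2 - \frac{1}{4} \cdot \frac{1}{5} \left(-5\right)\right) \left(-26\right) + 38 = \left(- \frac{1}{4}\right) \frac{1}{5} \left(-5\right) \left(-2 - \frac{1}{20} \left(-5\right)\right) \left(-26\right) + 38 = \frac{-2 + \frac{1}{4}}{4} \left(-26\right) + 38 = \frac{1}{4} \left(- \frac{7}{4}\right) \left(-26\right) + 38 = \left(- \frac{7}{16}\right) \left(-26\right) + 38 = \frac{91}{8} + 38 = \frac{395}{8}$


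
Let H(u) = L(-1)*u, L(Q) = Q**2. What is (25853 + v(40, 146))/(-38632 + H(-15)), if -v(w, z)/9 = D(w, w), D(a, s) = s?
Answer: -25493/38647 ≈ -0.65964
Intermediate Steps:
v(w, z) = -9*w
H(u) = u (H(u) = (-1)**2*u = 1*u = u)
(25853 + v(40, 146))/(-38632 + H(-15)) = (25853 - 9*40)/(-38632 - 15) = (25853 - 360)/(-38647) = 25493*(-1/38647) = -25493/38647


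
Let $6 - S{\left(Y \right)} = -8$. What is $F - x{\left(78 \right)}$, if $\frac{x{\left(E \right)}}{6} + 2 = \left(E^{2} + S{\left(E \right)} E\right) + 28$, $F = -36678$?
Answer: $-79890$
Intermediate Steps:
$S{\left(Y \right)} = 14$ ($S{\left(Y \right)} = 6 - -8 = 6 + 8 = 14$)
$x{\left(E \right)} = 156 + 6 E^{2} + 84 E$ ($x{\left(E \right)} = -12 + 6 \left(\left(E^{2} + 14 E\right) + 28\right) = -12 + 6 \left(28 + E^{2} + 14 E\right) = -12 + \left(168 + 6 E^{2} + 84 E\right) = 156 + 6 E^{2} + 84 E$)
$F - x{\left(78 \right)} = -36678 - \left(156 + 6 \cdot 78^{2} + 84 \cdot 78\right) = -36678 - \left(156 + 6 \cdot 6084 + 6552\right) = -36678 - \left(156 + 36504 + 6552\right) = -36678 - 43212 = -79890$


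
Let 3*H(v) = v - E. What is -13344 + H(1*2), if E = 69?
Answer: -40099/3 ≈ -13366.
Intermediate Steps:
H(v) = -23 + v/3 (H(v) = (v - 1*69)/3 = (v - 69)/3 = (-69 + v)/3 = -23 + v/3)
-13344 + H(1*2) = -13344 + (-23 + (1*2)/3) = -13344 + (-23 + (⅓)*2) = -13344 + (-23 + ⅔) = -13344 - 67/3 = -40099/3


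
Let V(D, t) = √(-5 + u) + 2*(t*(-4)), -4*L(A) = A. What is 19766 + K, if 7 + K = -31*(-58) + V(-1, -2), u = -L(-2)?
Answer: 21573 + I*√22/2 ≈ 21573.0 + 2.3452*I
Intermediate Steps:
L(A) = -A/4
u = -½ (u = -(-1)*(-2)/4 = -1*½ = -½ ≈ -0.50000)
V(D, t) = -8*t + I*√22/2 (V(D, t) = √(-5 - ½) + 2*(t*(-4)) = √(-11/2) + 2*(-4*t) = I*√22/2 - 8*t = -8*t + I*√22/2)
K = 1807 + I*√22/2 (K = -7 + (-31*(-58) + (-8*(-2) + I*√22/2)) = -7 + (1798 + (16 + I*√22/2)) = -7 + (1814 + I*√22/2) = 1807 + I*√22/2 ≈ 1807.0 + 2.3452*I)
19766 + K = 19766 + (1807 + I*√22/2) = 21573 + I*√22/2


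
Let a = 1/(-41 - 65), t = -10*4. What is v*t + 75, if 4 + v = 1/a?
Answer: 4475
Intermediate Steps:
t = -40
a = -1/106 (a = 1/(-106) = -1/106 ≈ -0.0094340)
v = -110 (v = -4 + 1/(-1/106) = -4 - 106 = -110)
v*t + 75 = -110*(-40) + 75 = 4400 + 75 = 4475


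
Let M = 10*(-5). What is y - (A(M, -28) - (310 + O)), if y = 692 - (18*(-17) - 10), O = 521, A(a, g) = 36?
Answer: 1803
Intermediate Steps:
M = -50
y = 1008 (y = 692 - (-306 - 10) = 692 - 1*(-316) = 692 + 316 = 1008)
y - (A(M, -28) - (310 + O)) = 1008 - (36 - (310 + 521)) = 1008 - (36 - 1*831) = 1008 - (36 - 831) = 1008 - 1*(-795) = 1008 + 795 = 1803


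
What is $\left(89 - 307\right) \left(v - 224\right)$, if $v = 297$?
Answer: $-15914$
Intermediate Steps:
$\left(89 - 307\right) \left(v - 224\right) = \left(89 - 307\right) \left(297 - 224\right) = \left(-218\right) 73 = -15914$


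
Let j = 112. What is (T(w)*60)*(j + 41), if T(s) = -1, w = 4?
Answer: -9180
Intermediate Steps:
(T(w)*60)*(j + 41) = (-1*60)*(112 + 41) = -60*153 = -9180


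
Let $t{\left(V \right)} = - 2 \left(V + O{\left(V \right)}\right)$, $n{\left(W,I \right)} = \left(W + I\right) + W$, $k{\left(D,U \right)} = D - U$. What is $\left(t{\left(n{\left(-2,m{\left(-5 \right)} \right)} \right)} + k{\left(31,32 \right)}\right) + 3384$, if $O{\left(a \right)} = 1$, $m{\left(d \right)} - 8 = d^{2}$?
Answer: $3323$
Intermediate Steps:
$m{\left(d \right)} = 8 + d^{2}$
$n{\left(W,I \right)} = I + 2 W$ ($n{\left(W,I \right)} = \left(I + W\right) + W = I + 2 W$)
$t{\left(V \right)} = -2 - 2 V$ ($t{\left(V \right)} = - 2 \left(V + 1\right) = - 2 \left(1 + V\right) = -2 - 2 V$)
$\left(t{\left(n{\left(-2,m{\left(-5 \right)} \right)} \right)} + k{\left(31,32 \right)}\right) + 3384 = \left(\left(-2 - 2 \left(\left(8 + \left(-5\right)^{2}\right) + 2 \left(-2\right)\right)\right) + \left(31 - 32\right)\right) + 3384 = \left(\left(-2 - 2 \left(\left(8 + 25\right) - 4\right)\right) + \left(31 - 32\right)\right) + 3384 = \left(\left(-2 - 2 \left(33 - 4\right)\right) - 1\right) + 3384 = \left(\left(-2 - 58\right) - 1\right) + 3384 = \left(-60 - 1\right) + 3384 = -61 + 3384 = 3323$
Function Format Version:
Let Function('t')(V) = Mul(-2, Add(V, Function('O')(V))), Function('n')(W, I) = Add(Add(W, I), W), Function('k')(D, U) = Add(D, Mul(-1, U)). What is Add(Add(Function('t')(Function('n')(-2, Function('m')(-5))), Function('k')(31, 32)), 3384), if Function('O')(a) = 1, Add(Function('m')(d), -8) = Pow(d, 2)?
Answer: 3323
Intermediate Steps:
Function('m')(d) = Add(8, Pow(d, 2))
Function('n')(W, I) = Add(I, Mul(2, W)) (Function('n')(W, I) = Add(Add(I, W), W) = Add(I, Mul(2, W)))
Function('t')(V) = Add(-2, Mul(-2, V)) (Function('t')(V) = Mul(-2, Add(V, 1)) = Mul(-2, Add(1, V)) = Add(-2, Mul(-2, V)))
Add(Add(Function('t')(Function('n')(-2, Function('m')(-5))), Function('k')(31, 32)), 3384) = Add(Add(Add(-2, Mul(-2, Add(Add(8, Pow(-5, 2)), Mul(2, -2)))), Add(31, Mul(-1, 32))), 3384) = Add(Add(Add(-2, Mul(-2, Add(Add(8, 25), -4))), Add(31, -32)), 3384) = Add(Add(Add(-2, Mul(-2, Add(33, -4))), -1), 3384) = Add(Add(Add(-2, Mul(-2, 29)), -1), 3384) = Add(Add(Add(-2, -58), -1), 3384) = Add(Add(-60, -1), 3384) = Add(-61, 3384) = 3323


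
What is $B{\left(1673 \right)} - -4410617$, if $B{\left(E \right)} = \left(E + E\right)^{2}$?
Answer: $15606333$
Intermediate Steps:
$B{\left(E \right)} = 4 E^{2}$ ($B{\left(E \right)} = \left(2 E\right)^{2} = 4 E^{2}$)
$B{\left(1673 \right)} - -4410617 = 4 \cdot 1673^{2} - -4410617 = 4 \cdot 2798929 + 4410617 = 11195716 + 4410617 = 15606333$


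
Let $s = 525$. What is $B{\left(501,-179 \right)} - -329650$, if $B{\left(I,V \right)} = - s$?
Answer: $329125$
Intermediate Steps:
$B{\left(I,V \right)} = -525$ ($B{\left(I,V \right)} = \left(-1\right) 525 = -525$)
$B{\left(501,-179 \right)} - -329650 = -525 - -329650 = -525 + 329650 = 329125$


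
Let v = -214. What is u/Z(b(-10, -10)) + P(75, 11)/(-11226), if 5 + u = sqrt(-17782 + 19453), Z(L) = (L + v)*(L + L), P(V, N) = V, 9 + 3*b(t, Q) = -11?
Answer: -83039/9908816 + 9*sqrt(1671)/26480 ≈ 0.0055132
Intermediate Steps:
b(t, Q) = -20/3 (b(t, Q) = -3 + (1/3)*(-11) = -3 - 11/3 = -20/3)
Z(L) = 2*L*(-214 + L) (Z(L) = (L - 214)*(L + L) = (-214 + L)*(2*L) = 2*L*(-214 + L))
u = -5 + sqrt(1671) (u = -5 + sqrt(-17782 + 19453) = -5 + sqrt(1671) ≈ 35.878)
u/Z(b(-10, -10)) + P(75, 11)/(-11226) = (-5 + sqrt(1671))/((2*(-20/3)*(-214 - 20/3))) + 75/(-11226) = (-5 + sqrt(1671))/((2*(-20/3)*(-662/3))) + 75*(-1/11226) = (-5 + sqrt(1671))/(26480/9) - 25/3742 = (-5 + sqrt(1671))*(9/26480) - 25/3742 = (-9/5296 + 9*sqrt(1671)/26480) - 25/3742 = -83039/9908816 + 9*sqrt(1671)/26480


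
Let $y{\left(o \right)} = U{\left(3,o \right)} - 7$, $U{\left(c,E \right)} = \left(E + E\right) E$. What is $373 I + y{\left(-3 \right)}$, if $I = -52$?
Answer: $-19385$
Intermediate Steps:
$U{\left(c,E \right)} = 2 E^{2}$ ($U{\left(c,E \right)} = 2 E E = 2 E^{2}$)
$y{\left(o \right)} = -7 + 2 o^{2}$ ($y{\left(o \right)} = 2 o^{2} - 7 = -7 + 2 o^{2}$)
$373 I + y{\left(-3 \right)} = 373 \left(-52\right) - \left(7 - 2 \left(-3\right)^{2}\right) = -19396 + \left(-7 + 2 \cdot 9\right) = -19396 + \left(-7 + 18\right) = -19396 + 11 = -19385$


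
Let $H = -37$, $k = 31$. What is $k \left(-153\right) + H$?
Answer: $-4780$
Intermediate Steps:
$k \left(-153\right) + H = 31 \left(-153\right) - 37 = -4743 - 37 = -4780$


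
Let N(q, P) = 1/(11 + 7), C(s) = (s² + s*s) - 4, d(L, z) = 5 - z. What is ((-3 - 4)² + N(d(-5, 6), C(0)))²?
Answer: 779689/324 ≈ 2406.4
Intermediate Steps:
C(s) = -4 + 2*s² (C(s) = (s² + s²) - 4 = 2*s² - 4 = -4 + 2*s²)
N(q, P) = 1/18
((-3 - 4)² + N(d(-5, 6), C(0)))² = ((-3 - 4)² + 1/18)² = ((-7)² + 1/18)² = (49 + 1/18)² = (883/18)² = 779689/324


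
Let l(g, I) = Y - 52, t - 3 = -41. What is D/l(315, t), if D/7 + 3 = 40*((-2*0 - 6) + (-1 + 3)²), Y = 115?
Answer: -83/9 ≈ -9.2222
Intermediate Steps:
t = -38 (t = 3 - 41 = -38)
l(g, I) = 63 (l(g, I) = 115 - 52 = 63)
D = -581 (D = -21 + 7*(40*((-2*0 - 6) + (-1 + 3)²)) = -21 + 7*(40*((0 - 6) + 2²)) = -21 + 7*(40*(-6 + 4)) = -21 + 7*(40*(-2)) = -21 + 7*(-80) = -21 - 560 = -581)
D/l(315, t) = -581/63 = -581*1/63 = -83/9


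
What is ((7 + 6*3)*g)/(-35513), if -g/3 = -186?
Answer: -13950/35513 ≈ -0.39281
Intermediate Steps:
g = 558 (g = -3*(-186) = 558)
((7 + 6*3)*g)/(-35513) = ((7 + 6*3)*558)/(-35513) = ((7 + 18)*558)*(-1/35513) = (25*558)*(-1/35513) = 13950*(-1/35513) = -13950/35513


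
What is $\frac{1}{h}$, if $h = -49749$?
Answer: $- \frac{1}{49749} \approx -2.0101 \cdot 10^{-5}$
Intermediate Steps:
$\frac{1}{h} = \frac{1}{-49749} = - \frac{1}{49749}$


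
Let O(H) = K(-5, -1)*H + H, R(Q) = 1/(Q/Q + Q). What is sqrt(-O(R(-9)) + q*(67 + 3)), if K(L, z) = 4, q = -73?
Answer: 5*I*sqrt(3270)/4 ≈ 71.48*I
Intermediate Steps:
R(Q) = 1/(1 + Q)
O(H) = 5*H (O(H) = 4*H + H = 5*H)
sqrt(-O(R(-9)) + q*(67 + 3)) = sqrt(-5/(1 - 9) - 73*(67 + 3)) = sqrt(-5/(-8) - 73*70) = sqrt(-5*(-1)/8 - 5110) = sqrt(-1*(-5/8) - 5110) = sqrt(5/8 - 5110) = sqrt(-40875/8) = 5*I*sqrt(3270)/4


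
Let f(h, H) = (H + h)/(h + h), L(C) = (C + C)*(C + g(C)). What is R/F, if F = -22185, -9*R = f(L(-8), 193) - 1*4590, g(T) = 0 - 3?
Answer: -179479/7809120 ≈ -0.022983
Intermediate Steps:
g(T) = -3
L(C) = 2*C*(-3 + C) (L(C) = (C + C)*(C - 3) = (2*C)*(-3 + C) = 2*C*(-3 + C))
f(h, H) = (H + h)/(2*h) (f(h, H) = (H + h)/((2*h)) = (H + h)*(1/(2*h)) = (H + h)/(2*h))
R = 179479/352 (R = -((193 + 2*(-8)*(-3 - 8))/(2*((2*(-8)*(-3 - 8)))) - 1*4590)/9 = -((193 + 2*(-8)*(-11))/(2*((2*(-8)*(-11)))) - 4590)/9 = -((1/2)*(193 + 176)/176 - 4590)/9 = -((1/2)*(1/176)*369 - 4590)/9 = -(369/352 - 4590)/9 = -1/9*(-1615311/352) = 179479/352 ≈ 509.88)
R/F = (179479/352)/(-22185) = (179479/352)*(-1/22185) = -179479/7809120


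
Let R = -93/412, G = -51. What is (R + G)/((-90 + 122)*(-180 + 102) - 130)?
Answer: 21105/1081912 ≈ 0.019507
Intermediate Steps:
R = -93/412 (R = -93*1/412 = -93/412 ≈ -0.22573)
(R + G)/((-90 + 122)*(-180 + 102) - 130) = (-93/412 - 51)/((-90 + 122)*(-180 + 102) - 130) = -21105/(412*(32*(-78) - 130)) = -21105/(412*(-2496 - 130)) = -21105/412/(-2626) = -21105/412*(-1/2626) = 21105/1081912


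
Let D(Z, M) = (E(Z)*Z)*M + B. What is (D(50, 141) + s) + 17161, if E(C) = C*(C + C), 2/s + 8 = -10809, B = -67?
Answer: 381484155796/10817 ≈ 3.5267e+7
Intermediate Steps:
s = -2/10817 (s = 2/(-8 - 10809) = 2/(-10817) = 2*(-1/10817) = -2/10817 ≈ -0.00018489)
E(C) = 2*C**2 (E(C) = C*(2*C) = 2*C**2)
D(Z, M) = -67 + 2*M*Z**3 (D(Z, M) = ((2*Z**2)*Z)*M - 67 = (2*Z**3)*M - 67 = 2*M*Z**3 - 67 = -67 + 2*M*Z**3)
(D(50, 141) + s) + 17161 = ((-67 + 2*141*50**3) - 2/10817) + 17161 = ((-67 + 2*141*125000) - 2/10817) + 17161 = ((-67 + 35250000) - 2/10817) + 17161 = (35249933 - 2/10817) + 17161 = 381298525259/10817 + 17161 = 381484155796/10817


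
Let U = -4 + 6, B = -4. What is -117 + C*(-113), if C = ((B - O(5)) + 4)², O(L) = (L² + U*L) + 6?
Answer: -190070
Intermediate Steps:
U = 2
O(L) = 6 + L² + 2*L (O(L) = (L² + 2*L) + 6 = 6 + L² + 2*L)
C = 1681 (C = ((-4 - (6 + 5² + 2*5)) + 4)² = ((-4 - (6 + 25 + 10)) + 4)² = ((-4 - 1*41) + 4)² = ((-4 - 41) + 4)² = (-45 + 4)² = (-41)² = 1681)
-117 + C*(-113) = -117 + 1681*(-113) = -117 - 189953 = -190070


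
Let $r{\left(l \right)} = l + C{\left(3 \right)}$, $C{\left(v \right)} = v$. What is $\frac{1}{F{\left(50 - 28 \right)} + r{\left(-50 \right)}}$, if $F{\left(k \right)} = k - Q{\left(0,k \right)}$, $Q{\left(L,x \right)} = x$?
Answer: $- \frac{1}{47} \approx -0.021277$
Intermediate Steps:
$r{\left(l \right)} = 3 + l$ ($r{\left(l \right)} = l + 3 = 3 + l$)
$F{\left(k \right)} = 0$ ($F{\left(k \right)} = k - k = 0$)
$\frac{1}{F{\left(50 - 28 \right)} + r{\left(-50 \right)}} = \frac{1}{0 + \left(3 - 50\right)} = \frac{1}{0 - 47} = \frac{1}{-47} = - \frac{1}{47}$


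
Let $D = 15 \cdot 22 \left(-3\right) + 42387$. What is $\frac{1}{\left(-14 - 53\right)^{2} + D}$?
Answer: $\frac{1}{45886} \approx 2.1793 \cdot 10^{-5}$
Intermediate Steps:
$D = 41397$ ($D = 330 \left(-3\right) + 42387 = -990 + 42387 = 41397$)
$\frac{1}{\left(-14 - 53\right)^{2} + D} = \frac{1}{\left(-14 - 53\right)^{2} + 41397} = \frac{1}{\left(-67\right)^{2} + 41397} = \frac{1}{4489 + 41397} = \frac{1}{45886}$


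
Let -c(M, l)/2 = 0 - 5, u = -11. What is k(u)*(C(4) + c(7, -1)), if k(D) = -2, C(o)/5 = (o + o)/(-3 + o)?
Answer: -100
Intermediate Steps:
C(o) = 10*o/(-3 + o) (C(o) = 5*((o + o)/(-3 + o)) = 5*((2*o)/(-3 + o)) = 5*(2*o/(-3 + o)) = 10*o/(-3 + o))
c(M, l) = 10 (c(M, l) = -2*(0 - 5) = -2*(-5) = 10)
k(u)*(C(4) + c(7, -1)) = -2*(10*4/(-3 + 4) + 10) = -2*(10*4/1 + 10) = -2*(10*4*1 + 10) = -2*(40 + 10) = -2*50 = -100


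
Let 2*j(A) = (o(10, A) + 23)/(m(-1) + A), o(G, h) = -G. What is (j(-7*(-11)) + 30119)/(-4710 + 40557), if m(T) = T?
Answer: 4578101/5448744 ≈ 0.84021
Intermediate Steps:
j(A) = 13/(2*(-1 + A)) (j(A) = ((-1*10 + 23)/(-1 + A))/2 = ((-10 + 23)/(-1 + A))/2 = (13/(-1 + A))/2 = 13/(2*(-1 + A)))
(j(-7*(-11)) + 30119)/(-4710 + 40557) = (13/(2*(-1 - 7*(-11))) + 30119)/(-4710 + 40557) = (13/(2*(-1 + 77)) + 30119)/35847 = ((13/2)/76 + 30119)*(1/35847) = ((13/2)*(1/76) + 30119)*(1/35847) = (13/152 + 30119)*(1/35847) = (4578101/152)*(1/35847) = 4578101/5448744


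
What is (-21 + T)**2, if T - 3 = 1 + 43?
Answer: 676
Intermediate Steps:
T = 47 (T = 3 + (1 + 43) = 3 + 44 = 47)
(-21 + T)**2 = (-21 + 47)**2 = 26**2 = 676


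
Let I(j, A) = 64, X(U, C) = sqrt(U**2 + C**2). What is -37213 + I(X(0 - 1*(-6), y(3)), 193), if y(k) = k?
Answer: -37149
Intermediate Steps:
X(U, C) = sqrt(C**2 + U**2)
-37213 + I(X(0 - 1*(-6), y(3)), 193) = -37213 + 64 = -37149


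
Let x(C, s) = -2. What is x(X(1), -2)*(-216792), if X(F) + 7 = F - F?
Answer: 433584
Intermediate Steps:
X(F) = -7 (X(F) = -7 + (F - F) = -7 + 0 = -7)
x(X(1), -2)*(-216792) = -2*(-216792) = 433584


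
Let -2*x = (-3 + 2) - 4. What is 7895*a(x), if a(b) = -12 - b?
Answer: -228955/2 ≈ -1.1448e+5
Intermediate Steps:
x = 5/2 (x = -((-3 + 2) - 4)/2 = -(-1 - 4)/2 = -1/2*(-5) = 5/2 ≈ 2.5000)
7895*a(x) = 7895*(-12 - 1*5/2) = 7895*(-12 - 5/2) = 7895*(-29/2) = -228955/2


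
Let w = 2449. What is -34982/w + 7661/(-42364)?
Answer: -1500739237/103749436 ≈ -14.465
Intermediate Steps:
-34982/w + 7661/(-42364) = -34982/2449 + 7661/(-42364) = -34982*1/2449 + 7661*(-1/42364) = -34982/2449 - 7661/42364 = -1500739237/103749436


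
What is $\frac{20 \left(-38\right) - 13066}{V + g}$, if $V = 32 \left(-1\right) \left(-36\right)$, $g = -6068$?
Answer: $\frac{6913}{2458} \approx 2.8125$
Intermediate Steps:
$V = 1152$ ($V = \left(-32\right) \left(-36\right) = 1152$)
$\frac{20 \left(-38\right) - 13066}{V + g} = \frac{20 \left(-38\right) - 13066}{1152 - 6068} = \frac{-760 - 13066}{-4916} = \left(-13826\right) \left(- \frac{1}{4916}\right) = \frac{6913}{2458}$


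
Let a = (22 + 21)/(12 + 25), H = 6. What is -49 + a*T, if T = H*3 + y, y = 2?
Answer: -953/37 ≈ -25.757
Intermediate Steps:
T = 20 (T = 6*3 + 2 = 18 + 2 = 20)
a = 43/37 ≈ 1.1622
-49 + a*T = -49 + (43/37)*20 = -49 + 860/37 = -953/37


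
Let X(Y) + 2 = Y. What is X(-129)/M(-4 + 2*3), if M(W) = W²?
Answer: -131/4 ≈ -32.750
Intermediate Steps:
X(Y) = -2 + Y
X(-129)/M(-4 + 2*3) = (-2 - 129)/((-4 + 2*3)²) = -131/(-4 + 6)² = -131/(2²) = -131/4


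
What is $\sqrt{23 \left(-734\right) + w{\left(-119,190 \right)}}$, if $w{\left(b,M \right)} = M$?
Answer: $2 i \sqrt{4173} \approx 129.2 i$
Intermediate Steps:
$\sqrt{23 \left(-734\right) + w{\left(-119,190 \right)}} = \sqrt{23 \left(-734\right) + 190} = \sqrt{-16882 + 190} = \sqrt{-16692} = 2 i \sqrt{4173}$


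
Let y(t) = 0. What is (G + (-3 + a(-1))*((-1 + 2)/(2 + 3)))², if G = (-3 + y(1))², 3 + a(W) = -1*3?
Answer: 1296/25 ≈ 51.840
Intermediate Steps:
a(W) = -6 (a(W) = -3 - 1*3 = -3 - 3 = -6)
G = 9 (G = (-3 + 0)² = (-3)² = 9)
(G + (-3 + a(-1))*((-1 + 2)/(2 + 3)))² = (9 + (-3 - 6)*((-1 + 2)/(2 + 3)))² = (9 - 9/5)² = (36/5)² = 1296/25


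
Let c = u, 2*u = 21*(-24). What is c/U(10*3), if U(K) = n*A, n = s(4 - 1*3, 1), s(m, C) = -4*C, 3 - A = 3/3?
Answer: 63/2 ≈ 31.500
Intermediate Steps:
u = -252 (u = (21*(-24))/2 = (1/2)*(-504) = -252)
A = 2 (A = 3 - 3/3 = 3 - 1*1 = 3 - 1 = 2)
c = -252
n = -4 (n = -4*1 = -4)
U(K) = -8 (U(K) = -4*2 = -8)
c/U(10*3) = -252/(-8) = -252*(-1/8) = 63/2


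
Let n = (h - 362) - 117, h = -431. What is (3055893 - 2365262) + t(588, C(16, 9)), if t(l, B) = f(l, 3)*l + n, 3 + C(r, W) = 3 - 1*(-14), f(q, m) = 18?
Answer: 700305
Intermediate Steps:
n = -910 (n = (-431 - 362) - 117 = -793 - 117 = -910)
C(r, W) = 14 (C(r, W) = -3 + (3 - 1*(-14)) = -3 + (3 + 14) = -3 + 17 = 14)
t(l, B) = -910 + 18*l (t(l, B) = 18*l - 910 = -910 + 18*l)
(3055893 - 2365262) + t(588, C(16, 9)) = (3055893 - 2365262) + (-910 + 18*588) = 690631 + (-910 + 10584) = 690631 + 9674 = 700305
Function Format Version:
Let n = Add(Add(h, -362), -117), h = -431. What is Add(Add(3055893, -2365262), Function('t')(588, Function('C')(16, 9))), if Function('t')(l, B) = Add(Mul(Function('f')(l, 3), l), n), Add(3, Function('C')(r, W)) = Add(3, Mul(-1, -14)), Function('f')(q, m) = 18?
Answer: 700305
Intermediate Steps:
n = -910 (n = Add(Add(-431, -362), -117) = Add(-793, -117) = -910)
Function('C')(r, W) = 14 (Function('C')(r, W) = Add(-3, Add(3, Mul(-1, -14))) = Add(-3, Add(3, 14)) = Add(-3, 17) = 14)
Function('t')(l, B) = Add(-910, Mul(18, l)) (Function('t')(l, B) = Add(Mul(18, l), -910) = Add(-910, Mul(18, l)))
Add(Add(3055893, -2365262), Function('t')(588, Function('C')(16, 9))) = Add(Add(3055893, -2365262), Add(-910, Mul(18, 588))) = Add(690631, Add(-910, 10584)) = Add(690631, 9674) = 700305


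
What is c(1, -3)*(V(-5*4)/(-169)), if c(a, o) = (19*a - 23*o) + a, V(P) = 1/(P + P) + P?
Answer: 71289/6760 ≈ 10.546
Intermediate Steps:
V(P) = P + 1/(2*P) (V(P) = 1/(2*P) + P = P + 1/(2*P))
c(a, o) = -23*o + 20*a (c(a, o) = (-23*o + 19*a) + a = -23*o + 20*a)
c(1, -3)*(V(-5*4)/(-169)) = (-23*(-3) + 20*1)*((-5*4 + 1/(2*((-5*4))))/(-169)) = (69 + 20)*((-20 + (1/2)/(-20))*(-1/169)) = 89*((-20 + (1/2)*(-1/20))*(-1/169)) = 89*((-20 - 1/40)*(-1/169)) = 89*(-801/40*(-1/169)) = 89*(801/6760) = 71289/6760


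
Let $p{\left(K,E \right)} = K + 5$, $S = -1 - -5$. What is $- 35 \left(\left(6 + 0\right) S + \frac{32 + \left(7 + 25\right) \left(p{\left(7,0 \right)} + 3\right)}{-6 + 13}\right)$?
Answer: $-3400$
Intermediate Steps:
$S = 4$ ($S = -1 + 5 = 4$)
$p{\left(K,E \right)} = 5 + K$
$- 35 \left(\left(6 + 0\right) S + \frac{32 + \left(7 + 25\right) \left(p{\left(7,0 \right)} + 3\right)}{-6 + 13}\right) = - 35 \left(\left(6 + 0\right) 4 + \frac{32 + \left(7 + 25\right) \left(\left(5 + 7\right) + 3\right)}{-6 + 13}\right) = - 35 \left(6 \cdot 4 + \frac{32 + 32 \left(12 + 3\right)}{7}\right) = - 35 \left(24 + \left(32 + 32 \cdot 15\right) \frac{1}{7}\right) = - 35 \left(24 + \left(32 + 480\right) \frac{1}{7}\right) = - 35 \left(24 + 512 \cdot \frac{1}{7}\right) = - 35 \left(24 + \frac{512}{7}\right) = \left(-35\right) \frac{680}{7} = -3400$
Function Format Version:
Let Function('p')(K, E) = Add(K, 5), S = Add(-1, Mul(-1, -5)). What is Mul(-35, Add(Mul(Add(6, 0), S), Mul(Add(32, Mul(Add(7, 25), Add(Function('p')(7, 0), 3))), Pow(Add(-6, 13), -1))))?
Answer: -3400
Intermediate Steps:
S = 4 (S = Add(-1, 5) = 4)
Function('p')(K, E) = Add(5, K)
Mul(-35, Add(Mul(Add(6, 0), S), Mul(Add(32, Mul(Add(7, 25), Add(Function('p')(7, 0), 3))), Pow(Add(-6, 13), -1)))) = Mul(-35, Add(Mul(Add(6, 0), 4), Mul(Add(32, Mul(Add(7, 25), Add(Add(5, 7), 3))), Pow(Add(-6, 13), -1)))) = Mul(-35, Add(Mul(6, 4), Mul(Add(32, Mul(32, Add(12, 3))), Pow(7, -1)))) = Mul(-35, Add(24, Mul(Add(32, Mul(32, 15)), Rational(1, 7)))) = Mul(-35, Add(24, Mul(Add(32, 480), Rational(1, 7)))) = Mul(-35, Add(24, Mul(512, Rational(1, 7)))) = Mul(-35, Add(24, Rational(512, 7))) = Mul(-35, Rational(680, 7)) = -3400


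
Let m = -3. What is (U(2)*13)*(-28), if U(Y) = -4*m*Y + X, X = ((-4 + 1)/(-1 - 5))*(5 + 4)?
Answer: -10374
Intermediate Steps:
X = 9/2 (X = -3/(-6)*9 = -3*(-⅙)*9 = (½)*9 = 9/2 ≈ 4.5000)
U(Y) = 9/2 + 12*Y (U(Y) = -(-12)*Y + 9/2 = 12*Y + 9/2 = 9/2 + 12*Y)
(U(2)*13)*(-28) = ((9/2 + 12*2)*13)*(-28) = ((9/2 + 24)*13)*(-28) = ((57/2)*13)*(-28) = (741/2)*(-28) = -10374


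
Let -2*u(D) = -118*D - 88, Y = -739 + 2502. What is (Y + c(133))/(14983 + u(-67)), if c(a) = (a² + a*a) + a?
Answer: 18637/5537 ≈ 3.3659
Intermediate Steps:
Y = 1763
u(D) = 44 + 59*D (u(D) = -(-118*D - 88)/2 = -(-88 - 118*D)/2 = 44 + 59*D)
c(a) = a + 2*a² (c(a) = (a² + a²) + a = 2*a² + a = a + 2*a²)
(Y + c(133))/(14983 + u(-67)) = (1763 + 133*(1 + 2*133))/(14983 + (44 + 59*(-67))) = (1763 + 133*(1 + 266))/(14983 + (44 - 3953)) = (1763 + 133*267)/(14983 - 3909) = (1763 + 35511)/11074 = 37274*(1/11074) = 18637/5537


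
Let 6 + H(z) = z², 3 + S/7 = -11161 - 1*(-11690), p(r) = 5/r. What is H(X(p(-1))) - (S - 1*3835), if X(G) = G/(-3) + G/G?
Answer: 1387/9 ≈ 154.11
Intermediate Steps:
S = 3682 (S = -21 + 7*(-11161 - 1*(-11690)) = -21 + 7*(-11161 + 11690) = -21 + 7*529 = -21 + 3703 = 3682)
X(G) = 1 - G/3 (X(G) = G*(-⅓) + 1 = -G/3 + 1 = 1 - G/3)
H(z) = -6 + z²
H(X(p(-1))) - (S - 1*3835) = (-6 + (1 - 5/(3*(-1)))²) - (3682 - 1*3835) = (-6 + (1 - 5*(-1)/3)²) - (3682 - 3835) = (-6 + (1 - ⅓*(-5))²) - 1*(-153) = (-6 + (1 + 5/3)²) + 153 = (-6 + (8/3)²) + 153 = (-6 + 64/9) + 153 = 10/9 + 153 = 1387/9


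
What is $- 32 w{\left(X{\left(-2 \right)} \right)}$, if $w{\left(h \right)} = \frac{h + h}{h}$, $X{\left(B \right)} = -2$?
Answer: $-64$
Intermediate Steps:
$w{\left(h \right)} = 2$ ($w{\left(h \right)} = \frac{2 h}{h} = 2$)
$- 32 w{\left(X{\left(-2 \right)} \right)} = \left(-32\right) 2 = -64$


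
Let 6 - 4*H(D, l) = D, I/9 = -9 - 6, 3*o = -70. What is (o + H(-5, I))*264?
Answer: -5434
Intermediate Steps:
o = -70/3 (o = (⅓)*(-70) = -70/3 ≈ -23.333)
I = -135 (I = 9*(-9 - 6) = 9*(-15) = -135)
H(D, l) = 3/2 - D/4
(o + H(-5, I))*264 = (-70/3 + (3/2 - ¼*(-5)))*264 = (-70/3 + (3/2 + 5/4))*264 = (-70/3 + 11/4)*264 = -247/12*264 = -5434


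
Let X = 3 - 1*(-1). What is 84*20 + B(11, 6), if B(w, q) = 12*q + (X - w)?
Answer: 1745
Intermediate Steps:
X = 4 (X = 3 + 1 = 4)
B(w, q) = 4 - w + 12*q (B(w, q) = 12*q + (4 - w) = 4 - w + 12*q)
84*20 + B(11, 6) = 84*20 + (4 - 1*11 + 12*6) = 1680 + (4 - 11 + 72) = 1680 + 65 = 1745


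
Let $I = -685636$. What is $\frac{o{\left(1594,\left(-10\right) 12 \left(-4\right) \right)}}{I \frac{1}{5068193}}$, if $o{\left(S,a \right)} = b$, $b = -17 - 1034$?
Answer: $\frac{5326670843}{685636} \approx 7768.9$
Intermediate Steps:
$b = -1051$ ($b = -17 - 1034 = -1051$)
$o{\left(S,a \right)} = -1051$
$\frac{o{\left(1594,\left(-10\right) 12 \left(-4\right) \right)}}{I \frac{1}{5068193}} = - \frac{1051}{\left(-685636\right) \frac{1}{5068193}} = - \frac{1051}{- \frac{685636}{5068193}} = \left(-1051\right) \left(- \frac{5068193}{685636}\right) = \frac{5326670843}{685636}$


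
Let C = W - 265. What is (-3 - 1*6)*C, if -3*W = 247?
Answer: 3126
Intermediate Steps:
W = -247/3 (W = -⅓*247 = -247/3 ≈ -82.333)
C = -1042/3 (C = -247/3 - 265 = -1042/3 ≈ -347.33)
(-3 - 1*6)*C = (-3 - 1*6)*(-1042/3) = (-3 - 6)*(-1042/3) = -9*(-1042/3) = 3126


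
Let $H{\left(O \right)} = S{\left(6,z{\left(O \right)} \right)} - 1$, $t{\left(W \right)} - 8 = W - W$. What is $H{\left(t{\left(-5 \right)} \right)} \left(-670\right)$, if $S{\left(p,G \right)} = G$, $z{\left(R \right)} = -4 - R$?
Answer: $8710$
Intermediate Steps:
$t{\left(W \right)} = 8$ ($t{\left(W \right)} = 8 + \left(W - W\right) = 8 + 0 = 8$)
$H{\left(O \right)} = -5 - O$ ($H{\left(O \right)} = \left(-4 - O\right) - 1 = -5 - O$)
$H{\left(t{\left(-5 \right)} \right)} \left(-670\right) = \left(-5 - 8\right) \left(-670\right) = \left(-13\right) \left(-670\right) = 8710$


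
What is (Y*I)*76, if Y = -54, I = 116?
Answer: -476064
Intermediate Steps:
(Y*I)*76 = -54*116*76 = -6264*76 = -476064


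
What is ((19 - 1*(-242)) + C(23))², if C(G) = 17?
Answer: 77284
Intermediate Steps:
((19 - 1*(-242)) + C(23))² = ((19 - 1*(-242)) + 17)² = ((19 + 242) + 17)² = (261 + 17)² = 278² = 77284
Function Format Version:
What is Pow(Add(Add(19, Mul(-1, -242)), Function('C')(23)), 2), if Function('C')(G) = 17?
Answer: 77284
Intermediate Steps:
Pow(Add(Add(19, Mul(-1, -242)), Function('C')(23)), 2) = Pow(Add(Add(19, Mul(-1, -242)), 17), 2) = Pow(Add(Add(19, 242), 17), 2) = Pow(Add(261, 17), 2) = Pow(278, 2) = 77284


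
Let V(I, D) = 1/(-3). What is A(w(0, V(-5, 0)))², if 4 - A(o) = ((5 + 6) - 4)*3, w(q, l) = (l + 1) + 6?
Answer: 289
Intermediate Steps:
V(I, D) = -⅓
w(q, l) = 7 + l (w(q, l) = (1 + l) + 6 = 7 + l)
A(o) = -17 (A(o) = 4 - ((5 + 6) - 4)*3 = 4 - (11 - 4)*3 = 4 - 7*3 = 4 - 1*21 = 4 - 21 = -17)
A(w(0, V(-5, 0)))² = (-17)² = 289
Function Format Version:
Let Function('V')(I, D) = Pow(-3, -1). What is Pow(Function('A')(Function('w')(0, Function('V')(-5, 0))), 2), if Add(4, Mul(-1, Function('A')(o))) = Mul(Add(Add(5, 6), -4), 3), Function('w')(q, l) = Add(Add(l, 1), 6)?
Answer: 289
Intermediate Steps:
Function('V')(I, D) = Rational(-1, 3)
Function('w')(q, l) = Add(7, l) (Function('w')(q, l) = Add(Add(1, l), 6) = Add(7, l))
Function('A')(o) = -17 (Function('A')(o) = Add(4, Mul(-1, Mul(Add(Add(5, 6), -4), 3))) = Add(4, Mul(-1, Mul(Add(11, -4), 3))) = Add(4, Mul(-1, Mul(7, 3))) = Add(4, Mul(-1, 21)) = Add(4, -21) = -17)
Pow(Function('A')(Function('w')(0, Function('V')(-5, 0))), 2) = Pow(-17, 2) = 289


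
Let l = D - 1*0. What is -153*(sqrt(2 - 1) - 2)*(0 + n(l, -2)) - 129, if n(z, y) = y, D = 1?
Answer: -435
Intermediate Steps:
l = 1 (l = 1 - 1*0 = 1 + 0 = 1)
-153*(sqrt(2 - 1) - 2)*(0 + n(l, -2)) - 129 = -153*(sqrt(2 - 1) - 2)*(0 - 2) - 129 = -153*(sqrt(1) - 2)*(-2) - 129 = -153*(1 - 2)*(-2) - 129 = -(-153)*(-2) - 129 = -153*2 - 129 = -306 - 129 = -435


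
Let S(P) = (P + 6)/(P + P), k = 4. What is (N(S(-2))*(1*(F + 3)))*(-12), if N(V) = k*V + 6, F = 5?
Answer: -192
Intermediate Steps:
S(P) = (6 + P)/(2*P) (S(P) = (6 + P)/((2*P)) = (6 + P)*(1/(2*P)) = (6 + P)/(2*P))
N(V) = 6 + 4*V (N(V) = 4*V + 6 = 6 + 4*V)
(N(S(-2))*(1*(F + 3)))*(-12) = ((6 + 4*((1/2)*(6 - 2)/(-2)))*(1*(5 + 3)))*(-12) = ((6 + 4*((1/2)*(-1/2)*4))*(1*8))*(-12) = ((6 + 4*(-1))*8)*(-12) = ((6 - 4)*8)*(-12) = (2*8)*(-12) = 16*(-12) = -192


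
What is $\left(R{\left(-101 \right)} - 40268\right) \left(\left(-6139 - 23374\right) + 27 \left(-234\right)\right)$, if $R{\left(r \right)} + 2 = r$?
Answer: $1446533301$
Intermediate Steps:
$R{\left(r \right)} = -2 + r$
$\left(R{\left(-101 \right)} - 40268\right) \left(\left(-6139 - 23374\right) + 27 \left(-234\right)\right) = \left(\left(-2 - 101\right) - 40268\right) \left(\left(-6139 - 23374\right) + 27 \left(-234\right)\right) = \left(-103 - 40268\right) \left(\left(-6139 - 23374\right) - 6318\right) = - 40371 \left(-29513 - 6318\right) = \left(-40371\right) \left(-35831\right) = 1446533301$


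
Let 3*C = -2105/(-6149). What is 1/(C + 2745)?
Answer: 18447/50639120 ≈ 0.00036428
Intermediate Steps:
C = 2105/18447 (C = (-2105/(-6149))/3 = (-2105*(-1/6149))/3 = (⅓)*(2105/6149) = 2105/18447 ≈ 0.11411)
1/(C + 2745) = 1/(2105/18447 + 2745) = 1/(50639120/18447) = 18447/50639120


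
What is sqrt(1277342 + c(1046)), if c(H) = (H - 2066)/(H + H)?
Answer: sqrt(349389946553)/523 ≈ 1130.2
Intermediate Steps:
c(H) = (-2066 + H)/(2*H) (c(H) = (-2066 + H)/((2*H)) = (-2066 + H)*(1/(2*H)) = (-2066 + H)/(2*H))
sqrt(1277342 + c(1046)) = sqrt(1277342 + (1/2)*(-2066 + 1046)/1046) = sqrt(1277342 + (1/2)*(1/1046)*(-1020)) = sqrt(1277342 - 255/523) = sqrt(668049611/523) = sqrt(349389946553)/523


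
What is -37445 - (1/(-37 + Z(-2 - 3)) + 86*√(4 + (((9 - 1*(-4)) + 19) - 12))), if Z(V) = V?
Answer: -1572689/42 - 172*√6 ≈ -37866.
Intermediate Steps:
-37445 - (1/(-37 + Z(-2 - 3)) + 86*√(4 + (((9 - 1*(-4)) + 19) - 12))) = -37445 - (1/(-37 + (-2 - 3)) + 86*√(4 + (((9 - 1*(-4)) + 19) - 12))) = -37445 - (1/(-37 - 5) + 86*√(4 + (((9 + 4) + 19) - 12))) = -37445 - (1/(-42) + 86*√(4 + ((13 + 19) - 12))) = -37445 - (-1/42 + 86*√(4 + (32 - 12))) = -37445 - (-1/42 + 86*√(4 + 20)) = -37445 - (-1/42 + 86*√24) = -37445 - (-1/42 + 86*(2*√6)) = -37445 - (-1/42 + 172*√6) = -37445 + (1/42 - 172*√6) = -1572689/42 - 172*√6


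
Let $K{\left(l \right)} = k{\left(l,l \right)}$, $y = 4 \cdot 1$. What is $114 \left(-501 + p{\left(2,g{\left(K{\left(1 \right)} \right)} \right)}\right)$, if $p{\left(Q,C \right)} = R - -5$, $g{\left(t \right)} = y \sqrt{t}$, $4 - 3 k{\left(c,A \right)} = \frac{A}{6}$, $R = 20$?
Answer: $-54264$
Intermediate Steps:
$k{\left(c,A \right)} = \frac{4}{3} - \frac{A}{18}$ ($k{\left(c,A \right)} = \frac{4}{3} - \frac{A \frac{1}{6}}{3} = \frac{4}{3} - \frac{\frac{1}{6} A}{3} = \frac{4}{3} - \frac{A}{18}$)
$y = 4$
$K{\left(l \right)} = \frac{4}{3} - \frac{l}{18}$
$g{\left(t \right)} = 4 \sqrt{t}$
$p{\left(Q,C \right)} = 25$ ($p{\left(Q,C \right)} = 20 - -5 = 20 + 5 = 25$)
$114 \left(-501 + p{\left(2,g{\left(K{\left(1 \right)} \right)} \right)}\right) = 114 \left(-501 + 25\right) = 114 \left(-476\right) = -54264$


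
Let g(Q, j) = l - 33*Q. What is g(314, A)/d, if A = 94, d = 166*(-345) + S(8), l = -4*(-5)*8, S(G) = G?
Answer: 5101/28631 ≈ 0.17816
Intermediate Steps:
l = 160 (l = 20*8 = 160)
d = -57262 (d = 166*(-345) + 8 = -57270 + 8 = -57262)
g(Q, j) = 160 - 33*Q
g(314, A)/d = (160 - 33*314)/(-57262) = (160 - 10362)*(-1/57262) = -10202*(-1/57262) = 5101/28631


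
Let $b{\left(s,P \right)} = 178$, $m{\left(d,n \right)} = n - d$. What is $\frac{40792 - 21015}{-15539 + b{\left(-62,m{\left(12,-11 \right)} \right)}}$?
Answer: $- \frac{19777}{15361} \approx -1.2875$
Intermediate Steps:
$\frac{40792 - 21015}{-15539 + b{\left(-62,m{\left(12,-11 \right)} \right)}} = \frac{40792 - 21015}{-15539 + 178} = \frac{19777}{-15361} = 19777 \left(- \frac{1}{15361}\right) = - \frac{19777}{15361}$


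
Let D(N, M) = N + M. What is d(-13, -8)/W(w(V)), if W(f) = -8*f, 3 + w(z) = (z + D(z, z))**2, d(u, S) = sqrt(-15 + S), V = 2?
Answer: -I*sqrt(23)/264 ≈ -0.018166*I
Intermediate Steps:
D(N, M) = M + N
w(z) = -3 + 9*z**2 (w(z) = -3 + (z + (z + z))**2 = -3 + (z + 2*z)**2 = -3 + (3*z)**2 = -3 + 9*z**2)
d(-13, -8)/W(w(V)) = sqrt(-15 - 8)/((-8*(-3 + 9*2**2))) = sqrt(-23)/((-8*(-3 + 9*4))) = (I*sqrt(23))/((-8*(-3 + 36))) = (I*sqrt(23))/((-8*33)) = (I*sqrt(23))/(-264) = (I*sqrt(23))*(-1/264) = -I*sqrt(23)/264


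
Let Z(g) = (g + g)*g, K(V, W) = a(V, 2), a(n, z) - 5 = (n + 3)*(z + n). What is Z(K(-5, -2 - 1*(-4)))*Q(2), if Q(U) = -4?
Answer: -968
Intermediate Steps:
a(n, z) = 5 + (3 + n)*(n + z) (a(n, z) = 5 + (n + 3)*(z + n) = 5 + (3 + n)*(n + z))
K(V, W) = 11 + V² + 5*V (K(V, W) = 5 + V² + 3*V + 3*2 + V*2 = 5 + V² + 3*V + 6 + 2*V = 11 + V² + 5*V)
Z(g) = 2*g² (Z(g) = (2*g)*g = 2*g²)
Z(K(-5, -2 - 1*(-4)))*Q(2) = (2*(11 + (-5)² + 5*(-5))²)*(-4) = (2*(11 + 25 - 25)²)*(-4) = (2*11²)*(-4) = (2*121)*(-4) = 242*(-4) = -968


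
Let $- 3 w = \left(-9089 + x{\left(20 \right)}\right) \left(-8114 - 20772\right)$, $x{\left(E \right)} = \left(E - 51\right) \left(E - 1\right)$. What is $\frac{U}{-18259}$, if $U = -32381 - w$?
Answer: $- \frac{93153855}{18259} \approx -5101.8$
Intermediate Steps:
$x{\left(E \right)} = \left(-1 + E\right) \left(-51 + E\right)$ ($x{\left(E \right)} = \left(-51 + E\right) \left(-1 + E\right) = \left(-1 + E\right) \left(-51 + E\right)$)
$w = -93186236$ ($w = - \frac{\left(-9089 + \left(51 + 20^{2} - 1040\right)\right) \left(-8114 - 20772\right)}{3} = - \frac{\left(-9089 + \left(51 + 400 - 1040\right)\right) \left(-28886\right)}{3} = - \frac{\left(-9089 - 589\right) \left(-28886\right)}{3} = - \frac{\left(-9678\right) \left(-28886\right)}{3} = \left(- \frac{1}{3}\right) 279558708 = -93186236$)
$U = 93153855$ ($U = -32381 - -93186236 = -32381 + 93186236 = 93153855$)
$\frac{U}{-18259} = \frac{93153855}{-18259} = 93153855 \left(- \frac{1}{18259}\right) = - \frac{93153855}{18259}$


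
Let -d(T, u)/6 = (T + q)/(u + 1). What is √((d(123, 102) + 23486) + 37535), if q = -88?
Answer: √647350159/103 ≈ 247.02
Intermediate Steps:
d(T, u) = -6*(-88 + T)/(1 + u) (d(T, u) = -6*(T - 88)/(u + 1) = -6*(-88 + T)/(1 + u))
√((d(123, 102) + 23486) + 37535) = √((6*(88 - 1*123)/(1 + 102) + 23486) + 37535) = √((6*(88 - 123)/103 + 23486) + 37535) = √((6*(1/103)*(-35) + 23486) + 37535) = √((-210/103 + 23486) + 37535) = √(2418848/103 + 37535) = √(6284953/103) = √647350159/103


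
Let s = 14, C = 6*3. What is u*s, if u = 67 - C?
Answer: 686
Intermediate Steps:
C = 18
u = 49 (u = 67 - 1*18 = 67 - 18 = 49)
u*s = 49*14 = 686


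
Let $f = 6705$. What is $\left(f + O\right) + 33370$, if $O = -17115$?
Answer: $22960$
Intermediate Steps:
$\left(f + O\right) + 33370 = \left(6705 - 17115\right) + 33370 = -10410 + 33370 = 22960$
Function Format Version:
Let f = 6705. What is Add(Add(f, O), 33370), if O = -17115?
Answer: 22960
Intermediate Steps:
Add(Add(f, O), 33370) = Add(Add(6705, -17115), 33370) = Add(-10410, 33370) = 22960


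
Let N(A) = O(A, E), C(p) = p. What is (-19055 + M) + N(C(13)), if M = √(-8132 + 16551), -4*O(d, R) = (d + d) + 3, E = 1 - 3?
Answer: -76249/4 + √8419 ≈ -18971.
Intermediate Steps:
E = -2
O(d, R) = -¾ - d/2 (O(d, R) = -((d + d) + 3)/4 = -(2*d + 3)/4 = -(3 + 2*d)/4 = -¾ - d/2)
N(A) = -¾ - A/2
M = √8419 ≈ 91.755
(-19055 + M) + N(C(13)) = (-19055 + √8419) + (-¾ - ½*13) = (-19055 + √8419) + (-¾ - 13/2) = (-19055 + √8419) - 29/4 = -76249/4 + √8419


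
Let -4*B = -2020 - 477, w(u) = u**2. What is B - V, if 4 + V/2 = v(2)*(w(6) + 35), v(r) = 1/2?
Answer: 2245/4 ≈ 561.25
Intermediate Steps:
v(r) = 1/2
B = 2497/4 (B = -(-2020 - 477)/4 = -1/4*(-2497) = 2497/4 ≈ 624.25)
V = 63 (V = -8 + 2*((6**2 + 35)/2) = -8 + 2*((36 + 35)/2) = -8 + 2*((1/2)*71) = -8 + 2*(71/2) = -8 + 71 = 63)
B - V = 2497/4 - 1*63 = 2497/4 - 63 = 2245/4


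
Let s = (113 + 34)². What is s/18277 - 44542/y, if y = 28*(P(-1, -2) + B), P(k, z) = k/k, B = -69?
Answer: 8726915/355096 ≈ 24.576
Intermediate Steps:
P(k, z) = 1
y = -1904 (y = 28*(1 - 69) = 28*(-68) = -1904)
s = 21609 (s = 147² = 21609)
s/18277 - 44542/y = 21609/18277 - 44542/(-1904) = 21609*(1/18277) - 44542*(-1/1904) = 441/373 + 22271/952 = 8726915/355096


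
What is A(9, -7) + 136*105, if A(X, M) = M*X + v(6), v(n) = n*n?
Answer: 14253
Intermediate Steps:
v(n) = n**2
A(X, M) = 36 + M*X (A(X, M) = M*X + 6**2 = M*X + 36 = 36 + M*X)
A(9, -7) + 136*105 = (36 - 7*9) + 136*105 = (36 - 63) + 14280 = -27 + 14280 = 14253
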